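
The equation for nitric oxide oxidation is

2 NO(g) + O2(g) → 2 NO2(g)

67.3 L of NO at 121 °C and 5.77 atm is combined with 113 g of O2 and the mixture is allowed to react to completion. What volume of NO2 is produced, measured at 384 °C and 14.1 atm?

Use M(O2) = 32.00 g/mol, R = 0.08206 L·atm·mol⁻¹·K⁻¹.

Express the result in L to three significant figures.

n(NO) = PV/RT = (5.77 × 67.3) / (0.08206 × 394.15) = 12.01 mol
n(O2) = 113 / 32.00 = 3.531 mol
For 12.01 mol NO, stoichiometry requires (1/2) × 12.01 = 6.005 mol O2; 3.531 mol is available, so O2 is limiting.
n(NO2) = (2/1) × 3.531 = 7.062 mol
V(NO2) = nRT/P = 7.062 × 0.08206 × 657.15 / 14.1 = 27.01 L

27.0 L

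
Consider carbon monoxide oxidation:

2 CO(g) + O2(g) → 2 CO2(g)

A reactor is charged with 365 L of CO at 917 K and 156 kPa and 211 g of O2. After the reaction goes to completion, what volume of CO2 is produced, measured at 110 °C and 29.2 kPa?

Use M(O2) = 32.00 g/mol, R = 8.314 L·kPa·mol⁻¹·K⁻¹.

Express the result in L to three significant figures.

815 L

n(CO) = PV/RT = (156 × 365) / (8.314 × 917) = 7.469 mol
n(O2) = 211 / 32.00 = 6.594 mol
For 7.469 mol CO, stoichiometry requires (1/2) × 7.469 = 3.735 mol O2; 6.594 mol is available, so CO is limiting.
n(CO2) = (2/2) × 7.469 = 7.469 mol
V(CO2) = nRT/P = 7.469 × 8.314 × 383.15 / 29.2 = 814.8 L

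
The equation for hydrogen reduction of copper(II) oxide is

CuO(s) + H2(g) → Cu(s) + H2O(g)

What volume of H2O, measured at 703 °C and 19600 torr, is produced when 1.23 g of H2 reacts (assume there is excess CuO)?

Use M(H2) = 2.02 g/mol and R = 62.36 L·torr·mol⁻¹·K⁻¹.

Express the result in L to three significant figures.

n(H2) = 1.230 / 2.02 = 0.6089 mol
n(H2O) = (1/1) × 0.6089 = 0.6089 mol
V = nRT/P = 0.6089 × 62.36 × 976.15 / 19600 = 1.891 L

1.89 L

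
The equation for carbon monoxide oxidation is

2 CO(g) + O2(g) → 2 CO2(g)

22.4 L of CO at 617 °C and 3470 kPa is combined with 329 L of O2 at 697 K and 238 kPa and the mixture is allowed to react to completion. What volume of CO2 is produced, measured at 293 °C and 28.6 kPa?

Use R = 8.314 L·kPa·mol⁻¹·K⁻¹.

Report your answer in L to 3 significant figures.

1730 L

n(CO) = PV/RT = (3470 × 22.4) / (8.314 × 890.15) = 10.50 mol
n(O2) = PV/RT = (238 × 329) / (8.314 × 697) = 13.51 mol
For 10.50 mol CO, stoichiometry requires (1/2) × 10.50 = 5.250 mol O2; 13.51 mol is available, so CO is limiting.
n(CO2) = (2/2) × 10.50 = 10.50 mol
V(CO2) = nRT/P = 10.50 × 8.314 × 566.15 / 28.6 = 1728 L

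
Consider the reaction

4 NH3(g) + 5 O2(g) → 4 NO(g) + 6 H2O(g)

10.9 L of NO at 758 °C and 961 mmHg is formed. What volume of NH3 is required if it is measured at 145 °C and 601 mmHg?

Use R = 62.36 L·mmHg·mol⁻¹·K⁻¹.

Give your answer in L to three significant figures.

7.07 L

n(NO) = PV/RT = (961 × 10.9) / (62.36 × 1031.15) = 0.1629 mol
n(NH3) = (4/4) × 0.1629 = 0.1629 mol
V = nRT/P = 0.1629 × 62.36 × 418.15 / 601 = 7.068 L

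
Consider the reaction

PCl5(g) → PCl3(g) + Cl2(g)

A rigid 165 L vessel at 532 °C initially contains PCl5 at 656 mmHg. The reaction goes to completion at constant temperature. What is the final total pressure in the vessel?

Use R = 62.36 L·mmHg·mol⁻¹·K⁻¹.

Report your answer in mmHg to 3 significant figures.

1310 mmHg

Since T and V are fixed, P_final/P_initial = n_final/n_initial = 2/1.
P_final = (2/1) × 656 = 1312 mmHg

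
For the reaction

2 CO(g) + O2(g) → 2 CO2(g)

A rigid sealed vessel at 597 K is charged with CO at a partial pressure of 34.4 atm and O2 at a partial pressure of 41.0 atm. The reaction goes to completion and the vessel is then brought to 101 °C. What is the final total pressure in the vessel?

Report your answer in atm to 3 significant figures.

With V and T fixed, P_i ∝ n_i, so the mole ratios apply directly to partial pressures at 597 K.
P(O2) required for 34.4 atm of CO = (1/2) × 34.4 = 17.20 atm; available 41.0 atm, so CO is limiting.
P(O2) remaining = 41.0 − (1/2) × 34.4 = 23.80 atm
P(gaseous products) = (2)/2 × 34.4 = 34.40 atm
P_total at 597 K = 23.80 + 34.40 = 58.20 atm
Scaling to 101 °C: P = 58.20 × 374.15/597 = 36.47 atm

36.5 atm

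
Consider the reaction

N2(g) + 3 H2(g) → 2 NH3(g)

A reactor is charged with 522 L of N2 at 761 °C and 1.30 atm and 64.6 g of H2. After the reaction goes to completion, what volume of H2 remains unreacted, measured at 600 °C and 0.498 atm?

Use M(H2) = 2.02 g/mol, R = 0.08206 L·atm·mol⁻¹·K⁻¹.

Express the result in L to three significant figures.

1150 L

n(N2) = PV/RT = (1.30 × 522) / (0.08206 × 1034.15) = 7.996 mol
n(H2) = 64.6 / 2.02 = 31.98 mol
For 7.996 mol N2, stoichiometry requires (3/1) × 7.996 = 23.99 mol H2; 31.98 mol is available, so N2 is limiting.
n(H2) consumed = (3/1) × 7.996 = 23.99 mol; remaining = 31.98 − 23.99 = 7.990 mol
V(H2) = nRT/P = 7.990 × 0.08206 × 873.15 / 0.498 = 1150 L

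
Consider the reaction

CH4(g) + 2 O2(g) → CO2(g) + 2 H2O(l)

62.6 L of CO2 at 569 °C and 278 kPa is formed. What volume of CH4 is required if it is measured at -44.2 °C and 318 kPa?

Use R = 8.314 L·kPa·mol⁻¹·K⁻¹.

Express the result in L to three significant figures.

14.9 L

n(CO2) = PV/RT = (278 × 62.6) / (8.314 × 842.15) = 2.486 mol
n(CH4) = (1/1) × 2.486 = 2.486 mol
V = nRT/P = 2.486 × 8.314 × 228.95 / 318 = 14.88 L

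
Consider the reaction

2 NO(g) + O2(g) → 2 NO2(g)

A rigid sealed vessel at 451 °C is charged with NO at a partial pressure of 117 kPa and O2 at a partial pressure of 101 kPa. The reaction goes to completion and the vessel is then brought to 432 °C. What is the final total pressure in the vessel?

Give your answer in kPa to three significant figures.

155 kPa

Because the vessel is rigid and T is held at 451 °C, work the stoichiometry in partial pressures (P_i = n_iRT/V).
P(O2) required for 117 kPa of NO = (1/2) × 117 = 58.50 kPa; available 101 kPa, so NO is limiting.
P(O2) remaining = 101 − (1/2) × 117 = 42.50 kPa
P(gaseous products) = (2)/2 × 117 = 117.0 kPa
P_total at 451 °C = 42.50 + 117.0 = 159.5 kPa
Scaling to 432 °C: P = 159.5 × 705.15/724.15 = 155.3 kPa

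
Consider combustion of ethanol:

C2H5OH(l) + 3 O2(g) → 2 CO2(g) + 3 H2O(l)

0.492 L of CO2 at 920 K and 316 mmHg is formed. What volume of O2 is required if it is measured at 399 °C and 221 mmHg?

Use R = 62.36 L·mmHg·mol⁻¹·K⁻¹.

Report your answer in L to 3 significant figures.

0.771 L

n(CO2) = PV/RT = (316 × 0.492) / (62.36 × 920) = 0.002710 mol
n(O2) = (3/2) × 0.002710 = 0.004065 mol
V = nRT/P = 0.004065 × 62.36 × 672.15 / 221 = 0.7710 L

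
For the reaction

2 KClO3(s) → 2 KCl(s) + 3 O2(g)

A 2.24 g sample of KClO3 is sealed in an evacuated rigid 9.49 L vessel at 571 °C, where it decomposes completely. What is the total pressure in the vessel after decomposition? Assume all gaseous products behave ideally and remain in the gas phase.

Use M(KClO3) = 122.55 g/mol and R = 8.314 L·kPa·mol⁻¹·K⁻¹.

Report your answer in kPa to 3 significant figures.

n(KClO3) = 2.24 / 122.55 = 0.01828 mol
n(gas produced) = (3/2) × 0.01828 = 0.02742 mol
P = nRT/V = 0.02742 × 8.314 × 844.15 / 9.49 = 20.28 kPa

20.3 kPa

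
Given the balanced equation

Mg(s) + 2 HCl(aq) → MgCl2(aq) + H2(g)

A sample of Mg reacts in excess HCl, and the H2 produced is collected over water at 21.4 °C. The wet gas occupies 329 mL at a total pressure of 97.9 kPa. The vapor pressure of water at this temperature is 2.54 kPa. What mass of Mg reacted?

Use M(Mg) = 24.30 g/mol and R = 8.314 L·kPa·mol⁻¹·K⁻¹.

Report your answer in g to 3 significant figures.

0.311 g

P(H2) = 97.9 − 2.54 = 95.36 kPa
n(H2) = PV/RT = (95.36 × 0.3290) / (8.314 × 294.55) = 0.01281 mol
n(Mg) = (1/1) × 0.01281 = 0.01281 mol
m(Mg) = 0.01281 × 24.30 = 0.3113 g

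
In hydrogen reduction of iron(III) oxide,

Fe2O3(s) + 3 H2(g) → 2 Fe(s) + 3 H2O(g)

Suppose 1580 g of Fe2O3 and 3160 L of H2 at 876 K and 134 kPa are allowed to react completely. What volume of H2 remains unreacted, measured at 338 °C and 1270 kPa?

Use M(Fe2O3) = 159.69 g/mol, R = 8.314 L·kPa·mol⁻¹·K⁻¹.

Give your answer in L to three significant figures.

114 L

n(Fe2O3) = 1580 / 159.69 = 9.894 mol
n(H2) = PV/RT = (134 × 3160) / (8.314 × 876) = 58.14 mol
For 9.894 mol Fe2O3, stoichiometry requires (3/1) × 9.894 = 29.68 mol H2; 58.14 mol is available, so Fe2O3 is limiting.
n(H2) consumed = (3/1) × 9.894 = 29.68 mol; remaining = 58.14 − 29.68 = 28.46 mol
V(H2) = nRT/P = 28.46 × 8.314 × 611.15 / 1270 = 113.9 L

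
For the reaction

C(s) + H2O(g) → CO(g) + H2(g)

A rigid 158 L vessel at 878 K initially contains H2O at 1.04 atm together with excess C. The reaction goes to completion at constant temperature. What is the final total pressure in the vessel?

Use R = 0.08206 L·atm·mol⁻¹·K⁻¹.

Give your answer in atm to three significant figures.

2.08 atm

Since T and V are fixed, P_final/P_initial = n_final/n_initial = 2/1.
P_final = (2/1) × 1.04 = 2.080 atm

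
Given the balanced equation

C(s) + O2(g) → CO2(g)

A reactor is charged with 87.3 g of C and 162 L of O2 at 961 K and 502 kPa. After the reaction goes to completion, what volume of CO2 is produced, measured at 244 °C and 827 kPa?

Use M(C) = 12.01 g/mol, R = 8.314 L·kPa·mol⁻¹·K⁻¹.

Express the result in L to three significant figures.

n(C) = 87.3 / 12.01 = 7.269 mol
n(O2) = PV/RT = (502 × 162) / (8.314 × 961) = 10.18 mol
For 7.269 mol C, stoichiometry requires (1/1) × 7.269 = 7.269 mol O2; 10.18 mol is available, so C is limiting.
n(CO2) = (1/1) × 7.269 = 7.269 mol
V(CO2) = nRT/P = 7.269 × 8.314 × 517.15 / 827 = 37.79 L

37.8 L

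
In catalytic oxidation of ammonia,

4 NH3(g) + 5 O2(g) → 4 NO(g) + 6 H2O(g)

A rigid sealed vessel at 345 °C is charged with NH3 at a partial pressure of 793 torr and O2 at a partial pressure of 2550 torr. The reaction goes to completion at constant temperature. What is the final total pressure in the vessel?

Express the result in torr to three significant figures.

3540 torr

Because the vessel is rigid and T is held at 345 °C, work the stoichiometry in partial pressures (P_i = n_iRT/V).
P(O2) required for 793 torr of NH3 = (5/4) × 793 = 991.2 torr; available 2550 torr, so NH3 is limiting.
P(O2) remaining = 2550 − (5/4) × 793 = 1559 torr
P(gaseous products) = (4+6)/4 × 793 = 1982 torr
P_total at 345 °C = 1559 + 1982 = 3541 torr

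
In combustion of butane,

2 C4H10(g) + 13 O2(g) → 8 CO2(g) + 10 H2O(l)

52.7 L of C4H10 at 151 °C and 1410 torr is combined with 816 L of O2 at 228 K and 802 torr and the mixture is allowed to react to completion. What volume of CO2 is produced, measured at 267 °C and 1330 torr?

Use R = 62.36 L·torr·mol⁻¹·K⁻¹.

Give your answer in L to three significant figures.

285 L

n(C4H10) = PV/RT = (1410 × 52.7) / (62.36 × 424.15) = 2.809 mol
n(O2) = PV/RT = (802 × 816) / (62.36 × 228) = 46.03 mol
For 2.809 mol C4H10, stoichiometry requires (13/2) × 2.809 = 18.26 mol O2; 46.03 mol is available, so C4H10 is limiting.
n(CO2) = (8/2) × 2.809 = 11.24 mol
V(CO2) = nRT/P = 11.24 × 62.36 × 540.15 / 1330 = 284.7 L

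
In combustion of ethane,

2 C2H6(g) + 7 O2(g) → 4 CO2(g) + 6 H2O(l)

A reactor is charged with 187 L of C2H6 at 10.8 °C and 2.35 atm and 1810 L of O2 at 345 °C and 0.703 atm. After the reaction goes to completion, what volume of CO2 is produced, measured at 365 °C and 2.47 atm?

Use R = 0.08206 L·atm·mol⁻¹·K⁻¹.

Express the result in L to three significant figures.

n(C2H6) = PV/RT = (2.35 × 187) / (0.08206 × 283.95) = 18.86 mol
n(O2) = PV/RT = (0.703 × 1810) / (0.08206 × 618.15) = 25.08 mol
For 18.86 mol C2H6, stoichiometry requires (7/2) × 18.86 = 66.01 mol O2; 25.08 mol is available, so O2 is limiting.
n(CO2) = (4/7) × 25.08 = 14.33 mol
V(CO2) = nRT/P = 14.33 × 0.08206 × 638.15 / 2.47 = 303.8 L

304 L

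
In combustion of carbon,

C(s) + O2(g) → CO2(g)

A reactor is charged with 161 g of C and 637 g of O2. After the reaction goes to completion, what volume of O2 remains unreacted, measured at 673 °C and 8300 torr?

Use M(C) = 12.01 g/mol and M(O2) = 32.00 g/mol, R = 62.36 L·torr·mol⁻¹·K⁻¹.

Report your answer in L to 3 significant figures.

46.2 L

n(C) = 161 / 12.01 = 13.41 mol
n(O2) = 637 / 32.00 = 19.91 mol
For 13.41 mol C, stoichiometry requires (1/1) × 13.41 = 13.41 mol O2; 19.91 mol is available, so C is limiting.
n(O2) consumed = (1/1) × 13.41 = 13.41 mol; remaining = 19.91 − 13.41 = 6.500 mol
V(O2) = nRT/P = 6.500 × 62.36 × 946.15 / 8300 = 46.21 L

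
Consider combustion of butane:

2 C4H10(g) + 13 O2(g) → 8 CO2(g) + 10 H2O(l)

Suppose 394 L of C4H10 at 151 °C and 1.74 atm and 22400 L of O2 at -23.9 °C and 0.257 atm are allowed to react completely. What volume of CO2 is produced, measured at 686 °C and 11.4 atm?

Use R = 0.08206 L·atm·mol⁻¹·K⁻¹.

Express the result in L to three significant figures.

n(C4H10) = PV/RT = (1.74 × 394) / (0.08206 × 424.15) = 19.70 mol
n(O2) = PV/RT = (0.257 × 22400) / (0.08206 × 249.25) = 281.5 mol
For 19.70 mol C4H10, stoichiometry requires (13/2) × 19.70 = 128.0 mol O2; 281.5 mol is available, so C4H10 is limiting.
n(CO2) = (8/2) × 19.70 = 78.80 mol
V(CO2) = nRT/P = 78.80 × 0.08206 × 959.15 / 11.4 = 544.1 L

544 L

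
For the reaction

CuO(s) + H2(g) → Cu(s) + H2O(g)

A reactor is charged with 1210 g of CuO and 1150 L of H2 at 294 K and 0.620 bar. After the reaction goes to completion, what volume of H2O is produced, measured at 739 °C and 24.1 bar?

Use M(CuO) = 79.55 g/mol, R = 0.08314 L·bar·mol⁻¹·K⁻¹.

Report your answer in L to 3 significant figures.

53.1 L

n(CuO) = 1210 / 79.55 = 15.21 mol
n(H2) = PV/RT = (0.620 × 1150) / (0.08314 × 294) = 29.17 mol
For 15.21 mol CuO, stoichiometry requires (1/1) × 15.21 = 15.21 mol H2; 29.17 mol is available, so CuO is limiting.
n(H2O) = (1/1) × 15.21 = 15.21 mol
V(H2O) = nRT/P = 15.21 × 0.08314 × 1012.15 / 24.1 = 53.11 L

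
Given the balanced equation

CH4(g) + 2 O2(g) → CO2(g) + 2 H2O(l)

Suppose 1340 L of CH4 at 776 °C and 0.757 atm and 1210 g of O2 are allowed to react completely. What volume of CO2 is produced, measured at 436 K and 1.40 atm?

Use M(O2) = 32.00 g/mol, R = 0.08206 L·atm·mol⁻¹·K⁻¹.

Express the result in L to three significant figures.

301 L

n(CH4) = PV/RT = (0.757 × 1340) / (0.08206 × 1049.15) = 11.78 mol
n(O2) = 1210 / 32.00 = 37.81 mol
For 11.78 mol CH4, stoichiometry requires (2/1) × 11.78 = 23.56 mol O2; 37.81 mol is available, so CH4 is limiting.
n(CO2) = (1/1) × 11.78 = 11.78 mol
V(CO2) = nRT/P = 11.78 × 0.08206 × 436 / 1.40 = 301.0 L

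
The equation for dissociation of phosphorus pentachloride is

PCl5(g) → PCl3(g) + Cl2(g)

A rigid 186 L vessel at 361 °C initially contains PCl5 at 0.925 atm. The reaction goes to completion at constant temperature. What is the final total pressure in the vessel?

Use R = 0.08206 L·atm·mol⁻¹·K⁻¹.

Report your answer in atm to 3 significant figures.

Rigid vessel, constant T ⇒ P scales with total gas moles (1 → 2).
P_final = (2/1) × 0.925 = 1.850 atm

1.85 atm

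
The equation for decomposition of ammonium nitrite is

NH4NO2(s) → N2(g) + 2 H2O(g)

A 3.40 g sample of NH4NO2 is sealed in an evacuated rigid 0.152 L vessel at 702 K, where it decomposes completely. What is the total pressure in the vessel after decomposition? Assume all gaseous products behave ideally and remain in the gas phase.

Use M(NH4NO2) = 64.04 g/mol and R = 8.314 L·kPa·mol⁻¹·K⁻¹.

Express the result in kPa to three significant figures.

n(NH4NO2) = 3.40 / 64.04 = 0.05309 mol
n(gas produced) = (3/1) × 0.05309 = 0.1593 mol
P = nRT/V = 0.1593 × 8.314 × 702 / 0.152 = 6117 kPa

6120 kPa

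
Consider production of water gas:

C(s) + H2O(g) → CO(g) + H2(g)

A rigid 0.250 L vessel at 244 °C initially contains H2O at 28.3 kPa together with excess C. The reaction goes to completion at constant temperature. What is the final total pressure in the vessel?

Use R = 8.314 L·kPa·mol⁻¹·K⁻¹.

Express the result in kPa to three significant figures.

56.6 kPa

Rigid vessel, constant T ⇒ P scales with total gas moles (1 → 2).
P_final = (2/1) × 28.3 = 56.60 kPa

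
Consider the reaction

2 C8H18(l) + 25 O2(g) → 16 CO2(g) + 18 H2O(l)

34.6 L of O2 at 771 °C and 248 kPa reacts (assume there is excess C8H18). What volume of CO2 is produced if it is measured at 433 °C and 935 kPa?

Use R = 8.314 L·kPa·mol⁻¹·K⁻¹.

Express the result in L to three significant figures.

n(O2) = PV/RT = (248 × 34.6) / (8.314 × 1044.15) = 0.9885 mol
n(CO2) = (16/25) × 0.9885 = 0.6326 mol
V = nRT/P = 0.6326 × 8.314 × 706.15 / 935 = 3.972 L

3.97 L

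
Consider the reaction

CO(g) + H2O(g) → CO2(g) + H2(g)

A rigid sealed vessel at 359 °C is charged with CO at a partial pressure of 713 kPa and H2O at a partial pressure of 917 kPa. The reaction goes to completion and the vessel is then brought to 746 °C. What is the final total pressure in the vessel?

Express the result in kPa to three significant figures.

At constant V, partial pressures at 359 °C are proportional to moles, so apply stoichiometry directly to pressures.
P(H2O) required for 713 kPa of CO = (1/1) × 713 = 713.0 kPa; available 917 kPa, so CO is limiting.
P(H2O) remaining = 917 − (1/1) × 713 = 204.0 kPa
P(gaseous products) = (1+1)/1 × 713 = 1426 kPa
P_total at 359 °C = 204.0 + 1426 = 1630 kPa
Scaling to 746 °C: P = 1630 × 1019.15/632.15 = 2628 kPa

2630 kPa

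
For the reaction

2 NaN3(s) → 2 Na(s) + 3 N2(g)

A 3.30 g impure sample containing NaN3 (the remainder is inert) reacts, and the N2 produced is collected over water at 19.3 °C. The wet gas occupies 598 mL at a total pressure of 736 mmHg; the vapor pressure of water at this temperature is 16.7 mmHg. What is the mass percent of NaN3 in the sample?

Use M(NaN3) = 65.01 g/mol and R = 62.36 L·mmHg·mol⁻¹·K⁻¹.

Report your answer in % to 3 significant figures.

P(N2) = 736 − 16.7 = 719.3 mmHg
n(N2) = PV/RT = (719.3 × 0.5980) / (62.36 × 292.45) = 0.02359 mol
n(NaN3) = (2/3) × 0.02359 = 0.01573 mol
m(NaN3) = 0.01573 × 65.01 = 1.023 g
%NaN3 = 1.023 / 3.30 × 100 = 31.00%

31.0 %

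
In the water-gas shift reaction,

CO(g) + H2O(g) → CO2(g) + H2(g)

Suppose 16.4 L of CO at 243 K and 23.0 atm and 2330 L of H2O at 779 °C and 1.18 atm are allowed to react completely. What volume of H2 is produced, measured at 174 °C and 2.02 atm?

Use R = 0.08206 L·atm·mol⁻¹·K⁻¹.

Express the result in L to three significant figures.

n(CO) = PV/RT = (23.0 × 16.4) / (0.08206 × 243) = 18.92 mol
n(H2O) = PV/RT = (1.18 × 2330) / (0.08206 × 1052.15) = 31.84 mol
For 18.92 mol CO, stoichiometry requires (1/1) × 18.92 = 18.92 mol H2O; 31.84 mol is available, so CO is limiting.
n(H2) = (1/1) × 18.92 = 18.92 mol
V(H2) = nRT/P = 18.92 × 0.08206 × 447.15 / 2.02 = 343.7 L

344 L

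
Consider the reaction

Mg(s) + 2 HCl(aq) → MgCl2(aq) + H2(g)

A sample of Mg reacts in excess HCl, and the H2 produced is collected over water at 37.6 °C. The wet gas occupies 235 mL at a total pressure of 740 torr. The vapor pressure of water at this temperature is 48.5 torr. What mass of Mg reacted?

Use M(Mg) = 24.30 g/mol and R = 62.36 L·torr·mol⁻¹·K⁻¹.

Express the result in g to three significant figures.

0.204 g

P(H2) = 740 − 48.5 = 691.5 torr
n(H2) = PV/RT = (691.5 × 0.2350) / (62.36 × 310.75) = 0.008386 mol
n(Mg) = (1/1) × 0.008386 = 0.008386 mol
m(Mg) = 0.008386 × 24.30 = 0.2038 g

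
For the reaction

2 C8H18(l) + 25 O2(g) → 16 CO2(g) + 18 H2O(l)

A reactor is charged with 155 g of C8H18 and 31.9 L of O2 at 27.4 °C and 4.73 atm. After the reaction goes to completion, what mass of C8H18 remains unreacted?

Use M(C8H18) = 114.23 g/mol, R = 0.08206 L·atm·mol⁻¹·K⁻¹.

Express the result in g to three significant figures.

n(C8H18) = 155 / 114.23 = 1.357 mol
n(O2) = PV/RT = (4.73 × 31.9) / (0.08206 × 300.55) = 6.118 mol
For 1.357 mol C8H18, stoichiometry requires (25/2) × 1.357 = 16.96 mol O2; 6.118 mol is available, so O2 is limiting.
n(C8H18) consumed = (2/25) × 6.118 = 0.4894 mol; remaining = 1.357 − 0.4894 = 0.8676 mol
m(C8H18) = 0.8676 × 114.23 = 99.11 g

99.1 g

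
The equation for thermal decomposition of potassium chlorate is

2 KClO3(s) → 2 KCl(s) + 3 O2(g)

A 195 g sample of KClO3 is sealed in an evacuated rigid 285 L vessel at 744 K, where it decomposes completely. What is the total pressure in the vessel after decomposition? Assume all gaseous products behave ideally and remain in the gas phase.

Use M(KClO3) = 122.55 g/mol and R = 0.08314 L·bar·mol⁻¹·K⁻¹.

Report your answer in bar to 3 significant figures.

0.518 bar

n(KClO3) = 195 / 122.55 = 1.591 mol
n(gas produced) = (3/2) × 1.591 = 2.386 mol
P = nRT/V = 2.386 × 0.08314 × 744 / 285 = 0.5179 bar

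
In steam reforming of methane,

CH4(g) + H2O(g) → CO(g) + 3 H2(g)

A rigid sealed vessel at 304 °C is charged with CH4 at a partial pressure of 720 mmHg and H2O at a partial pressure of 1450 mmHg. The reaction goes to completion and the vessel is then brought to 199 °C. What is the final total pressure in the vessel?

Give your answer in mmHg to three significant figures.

2950 mmHg

At constant V, partial pressures at 304 °C are proportional to moles, so apply stoichiometry directly to pressures.
P(H2O) required for 720 mmHg of CH4 = (1/1) × 720 = 720.0 mmHg; available 1450 mmHg, so CH4 is limiting.
P(H2O) remaining = 1450 − (1/1) × 720 = 730.0 mmHg
P(gaseous products) = (1+3)/1 × 720 = 2880 mmHg
P_total at 304 °C = 730.0 + 2880 = 3610 mmHg
Scaling to 199 °C: P = 3610 × 472.15/577.15 = 2953 mmHg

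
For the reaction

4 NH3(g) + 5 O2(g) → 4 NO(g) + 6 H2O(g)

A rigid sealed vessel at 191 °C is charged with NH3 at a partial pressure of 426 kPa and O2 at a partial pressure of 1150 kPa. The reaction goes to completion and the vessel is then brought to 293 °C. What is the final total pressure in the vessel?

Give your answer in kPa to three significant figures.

At constant V, partial pressures at 191 °C are proportional to moles, so apply stoichiometry directly to pressures.
P(O2) required for 426 kPa of NH3 = (5/4) × 426 = 532.5 kPa; available 1150 kPa, so NH3 is limiting.
P(O2) remaining = 1150 − (5/4) × 426 = 617.5 kPa
P(gaseous products) = (4+6)/4 × 426 = 1065 kPa
P_total at 191 °C = 617.5 + 1065 = 1682 kPa
Scaling to 293 °C: P = 1682 × 566.15/464.15 = 2052 kPa

2050 kPa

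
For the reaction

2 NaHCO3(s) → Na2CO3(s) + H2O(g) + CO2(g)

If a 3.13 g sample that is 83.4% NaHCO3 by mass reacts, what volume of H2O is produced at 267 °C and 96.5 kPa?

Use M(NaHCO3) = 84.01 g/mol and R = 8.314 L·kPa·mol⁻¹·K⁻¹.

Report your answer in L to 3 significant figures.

mass of NaHCO3 = 3.13 × 83.4/100 = 2.610 g
n(NaHCO3) = 2.610 / 84.01 = 0.03107 mol
n(H2O) = (1/2) × 0.03107 = 0.01554 mol
V = nRT/P = 0.01554 × 8.314 × 540.15 / 96.5 = 0.7232 L

0.723 L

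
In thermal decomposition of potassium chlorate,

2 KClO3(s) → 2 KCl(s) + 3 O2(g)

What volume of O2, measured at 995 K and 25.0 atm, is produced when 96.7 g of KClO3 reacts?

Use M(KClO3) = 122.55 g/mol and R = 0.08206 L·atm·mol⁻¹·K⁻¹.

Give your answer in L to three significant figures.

n(KClO3) = 96.70 / 122.55 = 0.7891 mol
n(O2) = (3/2) × 0.7891 = 1.184 mol
V = nRT/P = 1.184 × 0.08206 × 995 / 25.0 = 3.867 L

3.87 L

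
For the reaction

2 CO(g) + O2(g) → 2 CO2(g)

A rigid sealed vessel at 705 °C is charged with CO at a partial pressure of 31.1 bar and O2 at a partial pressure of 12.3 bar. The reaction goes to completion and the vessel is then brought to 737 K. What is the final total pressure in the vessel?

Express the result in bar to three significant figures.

23.4 bar

At constant V, partial pressures at 705 °C are proportional to moles, so apply stoichiometry directly to pressures.
P(O2) required for 31.1 bar of CO = (1/2) × 31.1 = 15.55 bar; available 12.3 bar, so O2 is limiting.
P(CO) remaining = 31.1 − (2/1) × 12.3 = 6.500 bar
P(gaseous products) = (2)/1 × 12.3 = 24.60 bar
P_total at 705 °C = 6.500 + 24.60 = 31.10 bar
Scaling to 737 K: P = 31.10 × 737/978.15 = 23.43 bar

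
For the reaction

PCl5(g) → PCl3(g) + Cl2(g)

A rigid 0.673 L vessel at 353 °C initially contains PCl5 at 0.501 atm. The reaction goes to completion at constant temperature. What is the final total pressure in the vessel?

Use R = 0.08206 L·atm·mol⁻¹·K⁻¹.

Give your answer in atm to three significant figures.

1.00 atm

Since T and V are fixed, P_final/P_initial = n_final/n_initial = 2/1.
P_final = (2/1) × 0.501 = 1.002 atm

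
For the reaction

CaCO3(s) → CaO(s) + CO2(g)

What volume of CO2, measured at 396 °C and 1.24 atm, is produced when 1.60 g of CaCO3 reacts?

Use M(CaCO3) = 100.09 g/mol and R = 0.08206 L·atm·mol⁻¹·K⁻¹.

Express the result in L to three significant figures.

0.708 L

n(CaCO3) = 1.600 / 100.09 = 0.01599 mol
n(CO2) = (1/1) × 0.01599 = 0.01599 mol
V = nRT/P = 0.01599 × 0.08206 × 669.15 / 1.24 = 0.7081 L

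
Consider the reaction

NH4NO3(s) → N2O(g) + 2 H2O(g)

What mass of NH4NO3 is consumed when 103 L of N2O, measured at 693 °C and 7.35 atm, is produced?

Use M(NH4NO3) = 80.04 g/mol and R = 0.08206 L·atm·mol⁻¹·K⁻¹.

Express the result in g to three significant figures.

n(N2O) = PV/RT = (7.35 × 103) / (0.08206 × 966.15) = 9.549 mol
n(NH4NO3) = (1/1) × 9.549 = 9.549 mol
m(NH4NO3) = 9.549 × 80.04 = 764.3 g

764 g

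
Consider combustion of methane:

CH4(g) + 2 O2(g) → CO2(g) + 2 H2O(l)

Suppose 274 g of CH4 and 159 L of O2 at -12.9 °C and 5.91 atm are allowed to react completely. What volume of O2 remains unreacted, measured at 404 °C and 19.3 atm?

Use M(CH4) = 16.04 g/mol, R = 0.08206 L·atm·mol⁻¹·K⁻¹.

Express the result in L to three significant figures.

28.3 L

n(CH4) = 274 / 16.04 = 17.08 mol
n(O2) = PV/RT = (5.91 × 159) / (0.08206 × 260.25) = 44.00 mol
For 17.08 mol CH4, stoichiometry requires (2/1) × 17.08 = 34.16 mol O2; 44.00 mol is available, so CH4 is limiting.
n(O2) consumed = (2/1) × 17.08 = 34.16 mol; remaining = 44.00 − 34.16 = 9.840 mol
V(O2) = nRT/P = 9.840 × 0.08206 × 677.15 / 19.3 = 28.33 L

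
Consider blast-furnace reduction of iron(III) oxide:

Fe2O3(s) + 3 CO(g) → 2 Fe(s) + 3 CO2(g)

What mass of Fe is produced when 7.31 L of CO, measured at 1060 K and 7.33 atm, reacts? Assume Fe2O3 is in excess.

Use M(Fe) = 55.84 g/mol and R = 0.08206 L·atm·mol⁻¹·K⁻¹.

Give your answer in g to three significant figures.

n(CO) = PV/RT = (7.33 × 7.31) / (0.08206 × 1060) = 0.6160 mol
n(Fe) = (2/3) × 0.6160 = 0.4107 mol
m(Fe) = 0.4107 × 55.84 = 22.93 g

22.9 g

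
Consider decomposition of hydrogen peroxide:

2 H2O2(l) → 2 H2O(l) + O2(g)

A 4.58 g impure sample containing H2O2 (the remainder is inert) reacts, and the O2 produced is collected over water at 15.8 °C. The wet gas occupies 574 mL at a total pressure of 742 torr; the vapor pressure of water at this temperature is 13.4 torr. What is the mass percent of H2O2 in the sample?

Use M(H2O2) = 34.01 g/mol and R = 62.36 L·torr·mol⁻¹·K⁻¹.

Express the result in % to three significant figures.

P(O2) = 742 − 13.4 = 728.6 torr
n(O2) = PV/RT = (728.6 × 0.5740) / (62.36 × 288.95) = 0.02321 mol
n(H2O2) = (2/1) × 0.02321 = 0.04642 mol
m(H2O2) = 0.04642 × 34.01 = 1.579 g
%H2O2 = 1.579 / 4.58 × 100 = 34.48%

34.5 %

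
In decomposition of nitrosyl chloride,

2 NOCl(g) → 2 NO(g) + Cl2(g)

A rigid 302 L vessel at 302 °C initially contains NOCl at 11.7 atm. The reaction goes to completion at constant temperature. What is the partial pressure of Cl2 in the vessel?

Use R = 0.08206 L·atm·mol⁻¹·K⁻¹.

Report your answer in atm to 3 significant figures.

n(NOCl)₀ = PV/RT = (11.7 × 302) / (0.08206 × 575.15) = 74.87 mol
n(Cl2) = (1/2) × 74.87 = 37.44 mol
P(Cl2) = nRT/V = 37.44 × 0.08206 × 575.15 / 302 = 5.851 atm

5.85 atm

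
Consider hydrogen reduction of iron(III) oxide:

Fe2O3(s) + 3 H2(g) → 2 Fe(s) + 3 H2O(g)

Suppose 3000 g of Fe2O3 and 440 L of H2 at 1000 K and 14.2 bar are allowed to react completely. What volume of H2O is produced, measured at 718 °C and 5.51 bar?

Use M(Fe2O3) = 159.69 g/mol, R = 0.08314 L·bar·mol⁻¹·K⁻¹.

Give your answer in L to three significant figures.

843 L

n(Fe2O3) = 3000 / 159.69 = 18.79 mol
n(H2) = PV/RT = (14.2 × 440) / (0.08314 × 1000) = 75.15 mol
For 18.79 mol Fe2O3, stoichiometry requires (3/1) × 18.79 = 56.37 mol H2; 75.15 mol is available, so Fe2O3 is limiting.
n(H2O) = (3/1) × 18.79 = 56.37 mol
V(H2O) = nRT/P = 56.37 × 0.08314 × 991.15 / 5.51 = 843.0 L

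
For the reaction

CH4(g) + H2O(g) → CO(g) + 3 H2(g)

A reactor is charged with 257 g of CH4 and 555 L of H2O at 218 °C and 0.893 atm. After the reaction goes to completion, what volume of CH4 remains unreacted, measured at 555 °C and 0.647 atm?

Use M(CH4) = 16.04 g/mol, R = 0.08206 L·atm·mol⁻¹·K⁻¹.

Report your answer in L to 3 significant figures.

391 L

n(CH4) = 257 / 16.04 = 16.02 mol
n(H2O) = PV/RT = (0.893 × 555) / (0.08206 × 491.15) = 12.30 mol
For 16.02 mol CH4, stoichiometry requires (1/1) × 16.02 = 16.02 mol H2O; 12.30 mol is available, so H2O is limiting.
n(CH4) consumed = (1/1) × 12.30 = 12.30 mol; remaining = 16.02 − 12.30 = 3.720 mol
V(CH4) = nRT/P = 3.720 × 0.08206 × 828.15 / 0.647 = 390.7 L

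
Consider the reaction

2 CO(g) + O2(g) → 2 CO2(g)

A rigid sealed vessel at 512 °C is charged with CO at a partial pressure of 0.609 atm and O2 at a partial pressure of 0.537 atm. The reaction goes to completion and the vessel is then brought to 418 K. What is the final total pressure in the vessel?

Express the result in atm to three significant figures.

Because the vessel is rigid and T is held at 512 °C, work the stoichiometry in partial pressures (P_i = n_iRT/V).
P(O2) required for 0.609 atm of CO = (1/2) × 0.609 = 0.3045 atm; available 0.537 atm, so CO is limiting.
P(O2) remaining = 0.537 − (1/2) × 0.609 = 0.2325 atm
P(gaseous products) = (2)/2 × 0.609 = 0.6090 atm
P_total at 512 °C = 0.2325 + 0.6090 = 0.8415 atm
Scaling to 418 K: P = 0.8415 × 418/785.15 = 0.4480 atm

0.448 atm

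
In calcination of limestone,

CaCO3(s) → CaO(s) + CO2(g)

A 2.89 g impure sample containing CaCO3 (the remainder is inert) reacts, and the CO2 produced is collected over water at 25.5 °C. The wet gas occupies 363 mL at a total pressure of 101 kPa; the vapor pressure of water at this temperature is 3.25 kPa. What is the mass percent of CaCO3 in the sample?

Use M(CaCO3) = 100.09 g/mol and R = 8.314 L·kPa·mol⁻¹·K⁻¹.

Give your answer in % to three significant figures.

49.5 %

P(CO2) = 101 − 3.25 = 97.75 kPa
n(CO2) = PV/RT = (97.75 × 0.3630) / (8.314 × 298.65) = 0.01429 mol
n(CaCO3) = (1/1) × 0.01429 = 0.01429 mol
m(CaCO3) = 0.01429 × 100.09 = 1.430 g
%CaCO3 = 1.430 / 2.89 × 100 = 49.48%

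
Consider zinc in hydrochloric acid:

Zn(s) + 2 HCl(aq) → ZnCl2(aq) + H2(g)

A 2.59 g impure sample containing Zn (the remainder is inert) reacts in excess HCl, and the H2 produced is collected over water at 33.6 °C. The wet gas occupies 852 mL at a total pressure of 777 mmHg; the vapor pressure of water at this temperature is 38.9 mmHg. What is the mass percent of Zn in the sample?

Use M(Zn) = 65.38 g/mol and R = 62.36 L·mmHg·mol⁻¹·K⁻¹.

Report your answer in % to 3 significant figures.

83.0 %

P(H2) = 777 − 38.9 = 738.1 mmHg
n(H2) = PV/RT = (738.1 × 0.8520) / (62.36 × 306.75) = 0.03287 mol
n(Zn) = (1/1) × 0.03287 = 0.03287 mol
m(Zn) = 0.03287 × 65.38 = 2.149 g
%Zn = 2.149 / 2.59 × 100 = 82.97%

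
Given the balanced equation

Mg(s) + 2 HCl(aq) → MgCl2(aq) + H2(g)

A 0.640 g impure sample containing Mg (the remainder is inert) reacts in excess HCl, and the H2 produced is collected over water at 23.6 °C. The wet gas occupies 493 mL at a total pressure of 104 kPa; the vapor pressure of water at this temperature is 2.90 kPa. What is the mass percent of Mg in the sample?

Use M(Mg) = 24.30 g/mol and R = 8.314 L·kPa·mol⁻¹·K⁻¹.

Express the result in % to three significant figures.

76.7 %

P(H2) = 104 − 2.90 = 101.1 kPa
n(H2) = PV/RT = (101.1 × 0.4930) / (8.314 × 296.75) = 0.02020 mol
n(Mg) = (1/1) × 0.02020 = 0.02020 mol
m(Mg) = 0.02020 × 24.30 = 0.4909 g
%Mg = 0.4909 / 0.640 × 100 = 76.70%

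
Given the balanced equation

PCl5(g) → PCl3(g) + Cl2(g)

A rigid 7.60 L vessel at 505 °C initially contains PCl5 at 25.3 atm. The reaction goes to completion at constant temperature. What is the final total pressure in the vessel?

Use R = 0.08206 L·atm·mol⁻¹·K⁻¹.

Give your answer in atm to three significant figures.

Rigid vessel, constant T ⇒ P scales with total gas moles (1 → 2).
P_final = (2/1) × 25.3 = 50.60 atm

50.6 atm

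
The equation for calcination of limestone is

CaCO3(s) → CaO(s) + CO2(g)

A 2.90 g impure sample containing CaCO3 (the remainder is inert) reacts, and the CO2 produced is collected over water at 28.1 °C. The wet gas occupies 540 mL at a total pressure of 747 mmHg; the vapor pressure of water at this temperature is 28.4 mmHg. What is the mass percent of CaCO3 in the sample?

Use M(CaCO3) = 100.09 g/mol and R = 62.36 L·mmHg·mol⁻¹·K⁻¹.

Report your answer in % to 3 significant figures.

P(CO2) = 747 − 28.4 = 718.6 mmHg
n(CO2) = PV/RT = (718.6 × 0.5400) / (62.36 × 301.25) = 0.02066 mol
n(CaCO3) = (1/1) × 0.02066 = 0.02066 mol
m(CaCO3) = 0.02066 × 100.09 = 2.068 g
%CaCO3 = 2.068 / 2.90 × 100 = 71.31%

71.3 %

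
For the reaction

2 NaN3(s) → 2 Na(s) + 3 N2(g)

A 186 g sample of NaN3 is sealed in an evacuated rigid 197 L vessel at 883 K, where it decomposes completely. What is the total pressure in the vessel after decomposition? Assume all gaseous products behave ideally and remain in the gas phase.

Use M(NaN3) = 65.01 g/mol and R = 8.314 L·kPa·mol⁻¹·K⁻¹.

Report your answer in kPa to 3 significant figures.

160 kPa

n(NaN3) = 186 / 65.01 = 2.861 mol
n(gas produced) = (3/2) × 2.861 = 4.292 mol
P = nRT/V = 4.292 × 8.314 × 883 / 197 = 159.9 kPa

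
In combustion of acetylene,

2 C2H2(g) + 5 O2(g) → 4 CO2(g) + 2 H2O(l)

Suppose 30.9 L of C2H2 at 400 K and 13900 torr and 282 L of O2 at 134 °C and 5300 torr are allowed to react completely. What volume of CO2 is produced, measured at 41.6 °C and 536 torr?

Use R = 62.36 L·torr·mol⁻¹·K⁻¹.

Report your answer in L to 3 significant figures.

1260 L

n(C2H2) = PV/RT = (13900 × 30.9) / (62.36 × 400) = 17.22 mol
n(O2) = PV/RT = (5300 × 282) / (62.36 × 407.15) = 58.87 mol
For 17.22 mol C2H2, stoichiometry requires (5/2) × 17.22 = 43.05 mol O2; 58.87 mol is available, so C2H2 is limiting.
n(CO2) = (4/2) × 17.22 = 34.44 mol
V(CO2) = nRT/P = 34.44 × 62.36 × 314.75 / 536 = 1261 L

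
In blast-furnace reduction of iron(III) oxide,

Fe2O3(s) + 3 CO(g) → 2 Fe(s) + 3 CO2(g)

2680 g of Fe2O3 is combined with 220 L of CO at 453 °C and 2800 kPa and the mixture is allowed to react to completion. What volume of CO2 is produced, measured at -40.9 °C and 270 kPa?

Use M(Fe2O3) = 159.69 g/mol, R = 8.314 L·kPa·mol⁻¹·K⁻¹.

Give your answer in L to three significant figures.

n(Fe2O3) = 2680 / 159.69 = 16.78 mol
n(CO) = PV/RT = (2800 × 220) / (8.314 × 726.15) = 102.0 mol
For 16.78 mol Fe2O3, stoichiometry requires (3/1) × 16.78 = 50.34 mol CO; 102.0 mol is available, so Fe2O3 is limiting.
n(CO2) = (3/1) × 16.78 = 50.34 mol
V(CO2) = nRT/P = 50.34 × 8.314 × 232.25 / 270 = 360.0 L

360 L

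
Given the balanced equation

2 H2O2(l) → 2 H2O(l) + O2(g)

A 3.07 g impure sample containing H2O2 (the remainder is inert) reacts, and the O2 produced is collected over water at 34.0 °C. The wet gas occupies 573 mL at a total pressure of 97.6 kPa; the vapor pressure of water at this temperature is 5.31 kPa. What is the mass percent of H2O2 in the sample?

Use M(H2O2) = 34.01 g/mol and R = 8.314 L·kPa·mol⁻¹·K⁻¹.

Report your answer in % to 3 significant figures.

P(O2) = 97.6 − 5.31 = 92.29 kPa
n(O2) = PV/RT = (92.29 × 0.5730) / (8.314 × 307.15) = 0.02071 mol
n(H2O2) = (2/1) × 0.02071 = 0.04142 mol
m(H2O2) = 0.04142 × 34.01 = 1.409 g
%H2O2 = 1.409 / 3.07 × 100 = 45.90%

45.9 %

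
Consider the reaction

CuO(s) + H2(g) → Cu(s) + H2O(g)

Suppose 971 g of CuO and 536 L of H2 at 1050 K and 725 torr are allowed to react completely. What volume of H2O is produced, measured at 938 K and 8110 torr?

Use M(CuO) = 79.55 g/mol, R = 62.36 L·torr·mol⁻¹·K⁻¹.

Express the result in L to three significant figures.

n(CuO) = 971 / 79.55 = 12.21 mol
n(H2) = PV/RT = (725 × 536) / (62.36 × 1050) = 5.935 mol
For 12.21 mol CuO, stoichiometry requires (1/1) × 12.21 = 12.21 mol H2; 5.935 mol is available, so H2 is limiting.
n(H2O) = (1/1) × 5.935 = 5.935 mol
V(H2O) = nRT/P = 5.935 × 62.36 × 938 / 8110 = 42.81 L

42.8 L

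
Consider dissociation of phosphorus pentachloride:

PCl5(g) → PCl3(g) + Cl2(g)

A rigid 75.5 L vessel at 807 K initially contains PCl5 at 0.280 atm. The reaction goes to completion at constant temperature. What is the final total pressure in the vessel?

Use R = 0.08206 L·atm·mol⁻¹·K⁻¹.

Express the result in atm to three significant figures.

0.560 atm

Since T and V are fixed, P_final/P_initial = n_final/n_initial = 2/1.
P_final = (2/1) × 0.280 = 0.5600 atm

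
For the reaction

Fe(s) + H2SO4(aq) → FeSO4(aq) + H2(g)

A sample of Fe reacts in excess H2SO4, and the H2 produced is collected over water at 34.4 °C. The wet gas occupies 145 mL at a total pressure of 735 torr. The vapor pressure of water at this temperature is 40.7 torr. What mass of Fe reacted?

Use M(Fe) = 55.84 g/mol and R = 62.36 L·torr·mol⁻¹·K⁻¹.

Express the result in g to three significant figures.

0.293 g

P(H2) = 735 − 40.7 = 694.3 torr
n(H2) = PV/RT = (694.3 × 0.1450) / (62.36 × 307.55) = 0.005249 mol
n(Fe) = (1/1) × 0.005249 = 0.005249 mol
m(Fe) = 0.005249 × 55.84 = 0.2931 g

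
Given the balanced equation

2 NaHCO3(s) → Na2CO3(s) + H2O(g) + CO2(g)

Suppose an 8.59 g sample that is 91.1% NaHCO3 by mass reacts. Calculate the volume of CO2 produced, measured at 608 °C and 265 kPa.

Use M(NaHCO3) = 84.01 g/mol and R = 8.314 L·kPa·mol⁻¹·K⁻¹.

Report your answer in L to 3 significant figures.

mass of NaHCO3 = 8.59 × 91.1/100 = 7.825 g
n(NaHCO3) = 7.825 / 84.01 = 0.09314 mol
n(CO2) = (1/2) × 0.09314 = 0.04657 mol
V = nRT/P = 0.04657 × 8.314 × 881.15 / 265 = 1.287 L

1.29 L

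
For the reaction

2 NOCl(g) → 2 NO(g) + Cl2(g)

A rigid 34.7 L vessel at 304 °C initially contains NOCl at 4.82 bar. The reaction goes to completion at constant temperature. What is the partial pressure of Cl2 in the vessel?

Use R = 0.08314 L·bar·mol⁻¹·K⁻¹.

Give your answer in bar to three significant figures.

n(NOCl)₀ = PV/RT = (4.82 × 34.7) / (0.08314 × 577.15) = 3.486 mol
n(Cl2) = (1/2) × 3.486 = 1.743 mol
P(Cl2) = nRT/V = 1.743 × 0.08314 × 577.15 / 34.7 = 2.410 bar

2.41 bar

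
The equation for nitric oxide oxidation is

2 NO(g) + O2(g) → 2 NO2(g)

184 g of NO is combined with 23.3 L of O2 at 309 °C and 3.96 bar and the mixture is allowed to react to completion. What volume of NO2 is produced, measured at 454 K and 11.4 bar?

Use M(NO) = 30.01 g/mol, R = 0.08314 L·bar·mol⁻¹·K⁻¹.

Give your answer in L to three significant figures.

n(NO) = 184 / 30.01 = 6.131 mol
n(O2) = PV/RT = (3.96 × 23.3) / (0.08314 × 582.15) = 1.906 mol
For 6.131 mol NO, stoichiometry requires (1/2) × 6.131 = 3.066 mol O2; 1.906 mol is available, so O2 is limiting.
n(NO2) = (2/1) × 1.906 = 3.812 mol
V(NO2) = nRT/P = 3.812 × 0.08314 × 454 / 11.4 = 12.62 L

12.6 L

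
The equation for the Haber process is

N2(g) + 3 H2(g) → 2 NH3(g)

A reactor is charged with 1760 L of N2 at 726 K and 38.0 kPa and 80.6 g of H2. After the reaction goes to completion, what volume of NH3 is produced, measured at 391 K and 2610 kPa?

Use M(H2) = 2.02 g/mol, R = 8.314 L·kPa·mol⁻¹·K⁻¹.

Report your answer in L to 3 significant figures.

27.6 L

n(N2) = PV/RT = (38.0 × 1760) / (8.314 × 726) = 11.08 mol
n(H2) = 80.6 / 2.02 = 39.90 mol
For 11.08 mol N2, stoichiometry requires (3/1) × 11.08 = 33.24 mol H2; 39.90 mol is available, so N2 is limiting.
n(NH3) = (2/1) × 11.08 = 22.16 mol
V(NH3) = nRT/P = 22.16 × 8.314 × 391 / 2610 = 27.60 L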